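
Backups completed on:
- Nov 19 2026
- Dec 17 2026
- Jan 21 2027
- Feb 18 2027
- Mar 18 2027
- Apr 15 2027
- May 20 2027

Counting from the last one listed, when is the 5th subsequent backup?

Gaps: 28, 35, 28, 28, 28, 35 days — a mix of 28 and 35. Every date is a Thursday.
Each is the 3rd Thursday of its month.
3rd Thursday of June 2027: Jun 17 2027.
July 2027 — 3rd Thursday is Jul 15 2027.
3rd Thursday of August 2027: Aug 19 2027.
3rd Thursday of September 2027: Sep 16 2027.
3rd Thursday of October 2027: Oct 21 2027.

Oct 21 2027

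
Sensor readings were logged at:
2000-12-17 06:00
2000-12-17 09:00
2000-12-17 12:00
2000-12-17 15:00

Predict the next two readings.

Gaps: 3, 3, 3 hours — each event is 3 hours after the previous one.
2000-12-17 15:00 + 3 h = 2000-12-17 18:00.
2000-12-17 18:00 + 3 h = 2000-12-17 21:00.

2000-12-17 18:00, 2000-12-17 21:00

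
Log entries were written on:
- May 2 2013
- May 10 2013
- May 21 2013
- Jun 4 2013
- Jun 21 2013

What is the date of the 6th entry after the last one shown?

The spacing grows by 3 each time: 8, 11, 14, 17 days.
Next gap: 20 days. Jun 21 2013 + 20 days = Jul 11 2013.
Next gap: 23 days. Jul 11 2013 + 23 days = Aug 3 2013.
Next gap: 26 days. Aug 3 2013 + 26 days = Aug 29 2013.
Next gap: 29 days. Aug 29 2013 + 29 days = Sep 27 2013.
Next gap: 32 days. Sep 27 2013 + 32 days = Oct 29 2013.
Next gap: 35 days. Oct 29 2013 + 35 days = Dec 3 2013.

Dec 3 2013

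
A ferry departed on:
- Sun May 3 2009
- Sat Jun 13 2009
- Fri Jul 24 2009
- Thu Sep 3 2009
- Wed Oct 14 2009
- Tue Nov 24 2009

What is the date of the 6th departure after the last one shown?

Every event comes 41 days after the last (41, 41, 41, 41, 41).
Tue Nov 24 2009 + 41 days = Mon Jan 4 2010.
Mon Jan 4 2010 + 41 days = Sun Feb 14 2010.
Sun Feb 14 2010 + 41 days = Sat Mar 27 2010.
Sat Mar 27 2010 + 41 days = Fri May 7 2010.
Fri May 7 2010 + 41 days = Thu Jun 17 2010.
Thu Jun 17 2010 + 41 days = Wed Jul 28 2010.

Wed Jul 28 2010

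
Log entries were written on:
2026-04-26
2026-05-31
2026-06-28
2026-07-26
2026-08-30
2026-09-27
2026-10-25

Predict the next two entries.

These are Sundays with 35, 28, 28, 35, 28, 28-day gaps.
Each is the final Sunday of its month — 2026-05-31 is past the 28th, so '4th Sunday' doesn't fit.
November 2026 ends with Sunday 2026-11-29.
December 2026 ends with Sunday 2026-12-27.

2026-11-29, 2026-12-27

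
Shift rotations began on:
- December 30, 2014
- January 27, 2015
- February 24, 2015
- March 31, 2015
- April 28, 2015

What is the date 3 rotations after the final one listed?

These are Tuesdays with 28, 28, 35, 28-day gaps.
Each is the final Tuesday of its month — December 30, 2014 is past the 28th, so '4th Tuesday' doesn't fit.
Last Tuesday of May 2015: May 26, 2015.
Last Tuesday of June 2015: June 30, 2015.
Last Tuesday of July 2015: July 28, 2015.

July 28, 2015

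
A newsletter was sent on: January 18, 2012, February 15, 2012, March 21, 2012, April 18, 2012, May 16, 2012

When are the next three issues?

All dates are Wednesdays, 28, 35, 28, 28 days apart.
Specifically, the 3rd Wednesday of each month.
June 2012 — 3rd Wednesday is June 20, 2012.
3rd Wednesday of July 2012: July 18, 2012.
3rd Wednesday of August 2012: August 15, 2012.

June 20, 2012; July 18, 2012; August 15, 2012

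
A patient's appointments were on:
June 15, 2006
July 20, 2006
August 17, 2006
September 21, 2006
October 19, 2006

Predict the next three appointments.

November 16, 2006; December 21, 2006; January 18, 2007

All dates are Thursdays, 35, 28, 35, 28 days apart.
Specifically, the 3rd Thursday of each month.
November 2006 — 3rd Thursday is November 16, 2006.
December 2006 — 3rd Thursday is December 21, 2006.
3rd Thursday of January 2007: January 18, 2007.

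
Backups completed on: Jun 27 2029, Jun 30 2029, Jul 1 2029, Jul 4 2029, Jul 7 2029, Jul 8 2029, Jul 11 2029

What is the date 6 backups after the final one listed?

The gap pattern 3, 1, 3, 3, 1, 3 repeats every 3 events.
These are the Wednesdays, Saturdays and Sundays of each week.
Next Saturday: Jul 14 2029.
Next Sunday: Jul 15 2029.
Next Wednesday: Jul 18 2029.
Next Saturday: Jul 21 2029.
Next Sunday: Jul 22 2029.
The following Wednesday is Jul 25 2029.

Jul 25 2029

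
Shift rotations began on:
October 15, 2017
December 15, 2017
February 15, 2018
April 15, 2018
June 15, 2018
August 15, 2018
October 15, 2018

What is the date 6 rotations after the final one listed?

October 15, 2019

The day-of-month is always 15 (61, 62, 59, 61, 61, 61 days between events).
So this recurs on the 15th of every 2 months.
Next: December 2018 → December 15, 2018.
February 2019: February 15, 2019.
April 2019: April 15, 2019.
Next: June 2019 → June 15, 2019.
Next: August 2019 → August 15, 2019.
October 2019: October 15, 2019.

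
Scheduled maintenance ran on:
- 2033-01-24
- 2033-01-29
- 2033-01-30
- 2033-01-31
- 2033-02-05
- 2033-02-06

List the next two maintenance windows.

The gap pattern 5, 1, 1, 5, 1 repeats every 3 events.
These are the Mondays, Saturdays and Sundays of each week.
The following Monday is 2033-02-07.
Next Saturday: 2033-02-12.

2033-02-07, 2033-02-12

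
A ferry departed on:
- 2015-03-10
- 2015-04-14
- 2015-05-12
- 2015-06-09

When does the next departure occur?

Gaps: 35, 28, 28 days — a mix of 28 and 35. Every date is a Tuesday.
Each is the 2nd Tuesday of its month.
2nd Tuesday of July 2015: 2015-07-14.

2015-07-14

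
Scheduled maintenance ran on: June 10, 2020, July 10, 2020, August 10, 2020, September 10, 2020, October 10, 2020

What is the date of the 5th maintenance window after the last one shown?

Each date is the 10th; the gaps (30, 31, 31, 30) track the month lengths.
The rule is the 10th of each month.
Next: November 2020 → November 10, 2020.
December 2020: December 10, 2020.
January 2021: January 10, 2021.
Next: February 2021 → February 10, 2021.
Next: March 2021 → March 10, 2021.

March 10, 2021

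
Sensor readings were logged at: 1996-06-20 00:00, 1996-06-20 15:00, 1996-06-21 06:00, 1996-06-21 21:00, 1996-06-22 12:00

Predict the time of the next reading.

1996-06-23 03:00

The interval is a steady 15 hours (15, 15, 15, 15).
1996-06-22 12:00 + 15 h = 1996-06-23 03:00.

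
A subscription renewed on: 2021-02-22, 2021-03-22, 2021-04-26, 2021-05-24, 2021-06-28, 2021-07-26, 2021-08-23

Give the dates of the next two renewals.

2021-09-27, 2021-10-25

Gaps: 28, 35, 28, 35, 28, 28 days — a mix of 28 and 35. Every date is a Monday.
Each is the 4th Monday of its month.
September 2021 — 4th Monday is 2021-09-27.
October 2021 — 4th Monday is 2021-10-25.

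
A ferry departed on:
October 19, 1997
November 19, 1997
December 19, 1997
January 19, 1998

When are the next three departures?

February 19, 1998; March 19, 1998; April 19, 1998

The day-of-month is always 19 (31, 30, 31 days between events).
So this recurs on the 19th of each month.
Next: February 1998 → February 19, 1998.
March 1998: March 19, 1998.
Next: April 1998 → April 19, 1998.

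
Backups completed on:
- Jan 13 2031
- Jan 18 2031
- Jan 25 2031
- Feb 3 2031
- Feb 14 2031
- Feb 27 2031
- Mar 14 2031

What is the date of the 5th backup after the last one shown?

Gaps: 5, 7, 9, 11, 13, 15 days — each gap is 2 larger than the previous one.
Next gap: 17 days. Mar 14 2031 + 17 days = Mar 31 2031.
Next gap: 19 days. Mar 31 2031 + 19 days = Apr 19 2031.
Next gap: 21 days. Apr 19 2031 + 21 days = May 10 2031.
Next gap: 23 days. May 10 2031 + 23 days = Jun 2 2031.
Next gap: 25 days. Jun 2 2031 + 25 days = Jun 27 2031.

Jun 27 2031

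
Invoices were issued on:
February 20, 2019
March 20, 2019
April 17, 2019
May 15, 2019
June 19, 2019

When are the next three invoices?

These are Wednesdays at 28- or 35-day spacing (28, 28, 28, 35).
The pattern: 3rd Wednesday of the month.
3rd Wednesday of July 2019: July 17, 2019.
August 2019 — 3rd Wednesday is August 21, 2019.
3rd Wednesday of September 2019: September 18, 2019.

July 17, 2019; August 21, 2019; September 18, 2019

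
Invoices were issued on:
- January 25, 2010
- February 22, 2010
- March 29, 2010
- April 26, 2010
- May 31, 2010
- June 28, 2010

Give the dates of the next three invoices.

July 26, 2010; August 30, 2010; September 27, 2010

These are Mondays with 28, 35, 28, 35, 28-day gaps.
Each is the final Monday of its month — March 29, 2010 is past the 28th, so '4th Monday' doesn't fit.
July 2010 ends with Monday July 26, 2010.
Last Monday of August 2010: August 30, 2010.
Last Monday of September 2010: September 27, 2010.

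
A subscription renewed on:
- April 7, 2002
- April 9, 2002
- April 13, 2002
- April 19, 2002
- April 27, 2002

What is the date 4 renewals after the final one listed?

Gaps: 2, 4, 6, 8 days — each gap is 2 larger than the previous one.
Next gap: 10 days. April 27, 2002 + 10 days = May 7, 2002.
Next gap: 12 days. May 7, 2002 + 12 days = May 19, 2002.
Next gap: 14 days. May 19, 2002 + 14 days = June 2, 2002.
Next gap: 16 days. June 2, 2002 + 16 days = June 18, 2002.

June 18, 2002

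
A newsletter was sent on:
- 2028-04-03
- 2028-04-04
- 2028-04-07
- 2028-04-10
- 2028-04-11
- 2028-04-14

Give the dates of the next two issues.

2028-04-17, 2028-04-18

Every event lands on a Monday or Tuesday or Friday (gaps cycle 1, 3, 3, 1, 3).
So the schedule is: every Monday, Tuesday and Friday.
The following Monday is 2028-04-17.
The following Tuesday is 2028-04-18.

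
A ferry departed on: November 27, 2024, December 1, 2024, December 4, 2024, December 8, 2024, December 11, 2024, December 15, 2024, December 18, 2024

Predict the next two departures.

December 22, 2024; December 25, 2024

The gap pattern 4, 3, 4, 3, 4, 3 repeats every 2 events.
These are the Wednesdays and Sundays of each week.
The following Sunday is December 22, 2024.
The following Wednesday is December 25, 2024.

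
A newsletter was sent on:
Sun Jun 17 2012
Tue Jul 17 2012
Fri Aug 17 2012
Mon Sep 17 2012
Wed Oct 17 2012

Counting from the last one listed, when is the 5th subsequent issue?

The day-of-month is always 17 (30, 31, 31, 30 days between events).
So this recurs on the 17th of each month.
November 2012: Sat Nov 17 2012.
December 2012: Mon Dec 17 2012.
January 2013: Thu Jan 17 2013.
February 2013: Sun Feb 17 2013.
Next: March 2013 → Sun Mar 17 2013.

Sun Mar 17 2013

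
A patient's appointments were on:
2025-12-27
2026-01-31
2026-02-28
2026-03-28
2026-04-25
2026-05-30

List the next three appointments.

Every date is a Saturday; gaps 35, 28, 28, 28, 35 days.
Each is the last Saturday of its month (at least one falls on the 29th or later, ruling out '4th Saturday').
Last Saturday of June 2026: 2026-06-27.
Last Saturday of July 2026: 2026-07-25.
August 2026 ends with Saturday 2026-08-29.

2026-06-27, 2026-07-25, 2026-08-29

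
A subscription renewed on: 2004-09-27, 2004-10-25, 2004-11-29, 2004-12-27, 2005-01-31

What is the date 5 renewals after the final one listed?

2005-06-27

Every date is a Monday; gaps 28, 35, 28, 35 days.
Each is the last Monday of its month (at least one falls on the 29th or later, ruling out '4th Monday').
February 2005 ends with Monday 2005-02-28.
Last Monday of March 2005: 2005-03-28.
Last Monday of April 2005: 2005-04-25.
Last Monday of May 2005: 2005-05-30.
June 2005 ends with Monday 2005-06-27.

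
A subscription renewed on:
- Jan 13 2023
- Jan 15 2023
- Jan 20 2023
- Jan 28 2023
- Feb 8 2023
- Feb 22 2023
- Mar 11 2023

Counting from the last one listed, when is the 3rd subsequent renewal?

May 19 2023

Intervals are 2, 5, 8, 11, 14, 17 days — an arithmetic progression with common difference 3.
Next gap: 20 days. Mar 11 2023 + 20 days = Mar 31 2023.
Next gap: 23 days. Mar 31 2023 + 23 days = Apr 23 2023.
Next gap: 26 days. Apr 23 2023 + 26 days = May 19 2023.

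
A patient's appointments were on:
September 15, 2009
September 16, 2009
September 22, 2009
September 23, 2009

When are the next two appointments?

Every event lands on a Tuesday or Wednesday (gaps cycle 1, 6, 1).
So the schedule is: every Tuesday and Wednesday.
The following Tuesday is September 29, 2009.
Next Wednesday: September 30, 2009.

September 29, 2009; September 30, 2009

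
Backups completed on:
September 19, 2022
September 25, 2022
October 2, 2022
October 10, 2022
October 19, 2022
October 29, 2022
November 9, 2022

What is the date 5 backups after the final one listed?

January 18, 2023

Intervals are 6, 7, 8, 9, 10, 11 days — an arithmetic progression with common difference 1.
Next gap: 12 days. November 9, 2022 + 12 days = November 21, 2022.
Next gap: 13 days. November 21, 2022 + 13 days = December 4, 2022.
Next gap: 14 days. December 4, 2022 + 14 days = December 18, 2022.
Next gap: 15 days. December 18, 2022 + 15 days = January 2, 2023.
Next gap: 16 days. January 2, 2023 + 16 days = January 18, 2023.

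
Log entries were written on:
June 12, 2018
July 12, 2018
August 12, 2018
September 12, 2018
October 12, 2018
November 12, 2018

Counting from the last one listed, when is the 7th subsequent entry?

The day-of-month is always 12 (30, 31, 31, 30, 31 days between events).
So this recurs on the 12th of each month.
December 2018: December 12, 2018.
January 2019: January 12, 2019.
Next: February 2019 → February 12, 2019.
March 2019: March 12, 2019.
Next: April 2019 → April 12, 2019.
May 2019: May 12, 2019.
Next: June 2019 → June 12, 2019.

June 12, 2019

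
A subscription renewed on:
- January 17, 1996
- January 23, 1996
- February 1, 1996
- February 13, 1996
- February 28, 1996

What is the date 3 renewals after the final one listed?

May 1, 1996

The spacing grows by 3 each time: 6, 9, 12, 15 days.
Next gap: 18 days. February 28, 1996 + 18 days = March 17, 1996.
Next gap: 21 days. March 17, 1996 + 21 days = April 7, 1996.
Next gap: 24 days. April 7, 1996 + 24 days = May 1, 1996.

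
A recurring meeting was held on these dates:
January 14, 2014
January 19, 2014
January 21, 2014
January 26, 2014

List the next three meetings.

Every event lands on a Tuesday or Sunday (gaps cycle 5, 2, 5).
So the schedule is: every Tuesday and Sunday.
Next Tuesday: January 28, 2014.
The following Sunday is February 2, 2014.
Next Tuesday: February 4, 2014.

January 28, 2014; February 2, 2014; February 4, 2014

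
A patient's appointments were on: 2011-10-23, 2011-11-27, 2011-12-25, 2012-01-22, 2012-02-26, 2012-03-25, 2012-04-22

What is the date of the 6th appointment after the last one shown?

All dates are Sundays, 35, 28, 28, 35, 28, 28 days apart.
Specifically, the 4th Sunday of each month.
4th Sunday of May 2012: 2012-05-27.
4th Sunday of June 2012: 2012-06-24.
July 2012 — 4th Sunday is 2012-07-22.
4th Sunday of August 2012: 2012-08-26.
September 2012 — 4th Sunday is 2012-09-23.
October 2012 — 4th Sunday is 2012-10-28.

2012-10-28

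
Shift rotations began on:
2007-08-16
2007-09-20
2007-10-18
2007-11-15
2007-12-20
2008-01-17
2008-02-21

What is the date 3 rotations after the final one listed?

2008-05-15

These are Thursdays at 28- or 35-day spacing (35, 28, 28, 35, 28, 35).
The pattern: 3rd Thursday of the month.
March 2008 — 3rd Thursday is 2008-03-20.
April 2008 — 3rd Thursday is 2008-04-17.
3rd Thursday of May 2008: 2008-05-15.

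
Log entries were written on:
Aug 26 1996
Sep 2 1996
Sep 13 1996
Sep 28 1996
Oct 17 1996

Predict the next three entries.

Nov 9 1996, Dec 6 1996, Jan 6 1997

Gaps: 7, 11, 15, 19 days — each gap is 4 larger than the previous one.
Next gap: 23 days. Oct 17 1996 + 23 days = Nov 9 1996.
Next gap: 27 days. Nov 9 1996 + 27 days = Dec 6 1996.
Next gap: 31 days. Dec 6 1996 + 31 days = Jan 6 1997.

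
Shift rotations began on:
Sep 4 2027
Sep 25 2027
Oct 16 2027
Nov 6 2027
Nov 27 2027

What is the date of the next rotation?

Dec 18 2027

The spacing is 21, 21, 21, 21 days — always 21 days.
Nov 27 2027 + 21 days = Dec 18 2027.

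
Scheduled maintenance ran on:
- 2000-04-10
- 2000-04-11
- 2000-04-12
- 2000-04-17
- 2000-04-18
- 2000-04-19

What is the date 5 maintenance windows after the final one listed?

Gaps: 1, 1, 5, 1, 1 days — not constant, but cyclic with period 3.
The events fall on every Monday, Tuesday and Wednesday.
The following Monday is 2000-04-24.
The following Tuesday is 2000-04-25.
Next Wednesday: 2000-04-26.
Next Monday: 2000-05-01.
The following Tuesday is 2000-05-02.

2000-05-02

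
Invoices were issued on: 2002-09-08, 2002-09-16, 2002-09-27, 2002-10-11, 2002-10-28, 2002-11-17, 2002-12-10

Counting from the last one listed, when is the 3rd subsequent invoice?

Gaps: 8, 11, 14, 17, 20, 23 days — each gap is 3 larger than the previous one.
Next gap: 26 days. 2002-12-10 + 26 days = 2003-01-05.
Next gap: 29 days. 2003-01-05 + 29 days = 2003-02-03.
Next gap: 32 days. 2003-02-03 + 32 days = 2003-03-07.

2003-03-07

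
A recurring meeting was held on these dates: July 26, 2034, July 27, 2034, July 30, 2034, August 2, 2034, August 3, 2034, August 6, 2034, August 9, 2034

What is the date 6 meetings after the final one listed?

Gaps: 1, 3, 3, 1, 3, 3 days — not constant, but cyclic with period 3.
The events fall on every Wednesday, Thursday and Sunday.
Next Thursday: August 10, 2034.
Next Sunday: August 13, 2034.
Next Wednesday: August 16, 2034.
Next Thursday: August 17, 2034.
Next Sunday: August 20, 2034.
The following Wednesday is August 23, 2034.

August 23, 2034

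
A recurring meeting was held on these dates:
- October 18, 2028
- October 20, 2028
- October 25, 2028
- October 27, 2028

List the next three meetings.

Gaps: 2, 5, 2 days — not constant, but cyclic with period 2.
The events fall on every Wednesday and Friday.
Next Wednesday: November 1, 2028.
Next Friday: November 3, 2028.
Next Wednesday: November 8, 2028.

November 1, 2028; November 3, 2028; November 8, 2028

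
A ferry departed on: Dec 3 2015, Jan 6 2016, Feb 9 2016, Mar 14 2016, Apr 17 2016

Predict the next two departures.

Gaps between consecutive events: 34, 34, 34, 34 days — a constant 34-day interval.
Apr 17 2016 + 34 days = May 21 2016.
May 21 2016 + 34 days = Jun 24 2016.

May 21 2016, Jun 24 2016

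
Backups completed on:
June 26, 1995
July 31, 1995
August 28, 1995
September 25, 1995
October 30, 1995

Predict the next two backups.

November 27, 1995; December 25, 1995

Every date is a Monday; gaps 35, 28, 28, 35 days.
Each is the last Monday of its month (at least one falls on the 29th or later, ruling out '4th Monday').
November 1995 ends with Monday November 27, 1995.
December 1995 ends with Monday December 25, 1995.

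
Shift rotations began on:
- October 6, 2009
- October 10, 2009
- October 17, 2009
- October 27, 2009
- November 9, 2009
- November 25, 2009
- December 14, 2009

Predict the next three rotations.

January 5, 2010; January 30, 2010; February 27, 2010

Gaps: 4, 7, 10, 13, 16, 19 days — each gap is 3 larger than the previous one.
Next gap: 22 days. December 14, 2009 + 22 days = January 5, 2010.
Next gap: 25 days. January 5, 2010 + 25 days = January 30, 2010.
Next gap: 28 days. January 30, 2010 + 28 days = February 27, 2010.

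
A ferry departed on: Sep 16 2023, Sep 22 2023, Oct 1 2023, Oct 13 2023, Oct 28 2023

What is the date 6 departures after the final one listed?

Mar 29 2024

Intervals are 6, 9, 12, 15 days — an arithmetic progression with common difference 3.
Next gap: 18 days. Oct 28 2023 + 18 days = Nov 15 2023.
Next gap: 21 days. Nov 15 2023 + 21 days = Dec 6 2023.
Next gap: 24 days. Dec 6 2023 + 24 days = Dec 30 2023.
Next gap: 27 days. Dec 30 2023 + 27 days = Jan 26 2024.
Next gap: 30 days. Jan 26 2024 + 30 days = Feb 25 2024.
Next gap: 33 days. Feb 25 2024 + 33 days = Mar 29 2024.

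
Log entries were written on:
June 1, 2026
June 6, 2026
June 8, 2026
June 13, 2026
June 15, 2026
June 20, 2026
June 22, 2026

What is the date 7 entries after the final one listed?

Every event lands on a Monday or Saturday (gaps cycle 5, 2, 5, 2, 5, 2).
So the schedule is: every Monday and Saturday.
The following Saturday is June 27, 2026.
Next Monday: June 29, 2026.
Next Saturday: July 4, 2026.
Next Monday: July 6, 2026.
Next Saturday: July 11, 2026.
Next Monday: July 13, 2026.
Next Saturday: July 18, 2026.

July 18, 2026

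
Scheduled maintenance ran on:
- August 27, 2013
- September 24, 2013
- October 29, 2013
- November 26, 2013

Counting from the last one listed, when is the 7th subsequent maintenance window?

All Tuesdays; the gaps (28, 35, 28) vary with month length.
This is the last Tuesday of each month.
December 2013 ends with Tuesday December 31, 2013.
January 2014 ends with Tuesday January 28, 2014.
February 2014 ends with Tuesday February 25, 2014.
March 2014 ends with Tuesday March 25, 2014.
Last Tuesday of April 2014: April 29, 2014.
Last Tuesday of May 2014: May 27, 2014.
June 2014 ends with Tuesday June 24, 2014.

June 24, 2014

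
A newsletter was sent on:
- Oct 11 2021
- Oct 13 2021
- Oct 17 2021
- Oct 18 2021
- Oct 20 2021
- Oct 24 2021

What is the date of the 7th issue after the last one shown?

Nov 8 2021

Gaps: 2, 4, 1, 2, 4 days — not constant, but cyclic with period 3.
The events fall on every Monday, Wednesday and Sunday.
The following Monday is Oct 25 2021.
The following Wednesday is Oct 27 2021.
The following Sunday is Oct 31 2021.
The following Monday is Nov 1 2021.
Next Wednesday: Nov 3 2021.
The following Sunday is Nov 7 2021.
The following Monday is Nov 8 2021.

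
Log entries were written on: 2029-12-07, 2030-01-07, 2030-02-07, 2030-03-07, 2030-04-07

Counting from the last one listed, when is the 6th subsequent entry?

2030-10-07

The day-of-month is always 7 (31, 31, 28, 31 days between events).
So this recurs on the 7th of each month.
Next: May 2030 → 2030-05-07.
Next: June 2030 → 2030-06-07.
Next: July 2030 → 2030-07-07.
August 2030: 2030-08-07.
September 2030: 2030-09-07.
October 2030: 2030-10-07.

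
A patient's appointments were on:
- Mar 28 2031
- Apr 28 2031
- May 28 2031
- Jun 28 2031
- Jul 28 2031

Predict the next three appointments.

The day-of-month is always 28 (31, 30, 31, 30 days between events).
So this recurs on the 28th of each month.
Next: August 2031 → Aug 28 2031.
Next: September 2031 → Sep 28 2031.
Next: October 2031 → Oct 28 2031.

Aug 28 2031, Sep 28 2031, Oct 28 2031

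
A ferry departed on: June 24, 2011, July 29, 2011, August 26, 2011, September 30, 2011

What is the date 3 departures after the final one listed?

December 30, 2011

These are Fridays with 35, 28, 35-day gaps.
Each is the final Friday of its month — July 29, 2011 is past the 28th, so '4th Friday' doesn't fit.
October 2011 ends with Friday October 28, 2011.
Last Friday of November 2011: November 25, 2011.
December 2011 ends with Friday December 30, 2011.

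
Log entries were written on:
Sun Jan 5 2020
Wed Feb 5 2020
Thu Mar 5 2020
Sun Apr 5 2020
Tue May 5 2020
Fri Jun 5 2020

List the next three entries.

Gaps: 31, 29, 31, 30, 31 days — not constant. Every event is on the 5th of the month.
Pattern: the 5th of each month.
Next: July 2020 → Sun Jul 5 2020.
Next: August 2020 → Wed Aug 5 2020.
Next: September 2020 → Sat Sep 5 2020.

Sun Jul 5 2020, Wed Aug 5 2020, Sat Sep 5 2020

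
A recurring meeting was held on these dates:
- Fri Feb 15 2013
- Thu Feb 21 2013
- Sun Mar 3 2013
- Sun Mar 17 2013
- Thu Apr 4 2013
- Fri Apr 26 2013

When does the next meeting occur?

Wed May 22 2013

Intervals are 6, 10, 14, 18, 22 days — an arithmetic progression with common difference 4.
Next gap: 26 days. Fri Apr 26 2013 + 26 days = Wed May 22 2013.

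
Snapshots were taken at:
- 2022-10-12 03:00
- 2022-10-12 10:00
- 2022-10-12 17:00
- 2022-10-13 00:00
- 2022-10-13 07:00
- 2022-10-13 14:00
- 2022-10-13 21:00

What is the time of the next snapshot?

Spacing: 7, 7, 7, 7, 7, 7 h — constant 7 h.
2022-10-13 21:00 + 7 h = 2022-10-14 04:00.

2022-10-14 04:00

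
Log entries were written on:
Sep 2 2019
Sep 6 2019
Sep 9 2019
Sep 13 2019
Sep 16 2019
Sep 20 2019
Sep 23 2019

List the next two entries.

The gap pattern 4, 3, 4, 3, 4, 3 repeats every 2 events.
These are the Mondays and Fridays of each week.
The following Friday is Sep 27 2019.
Next Monday: Sep 30 2019.

Sep 27 2019, Sep 30 2019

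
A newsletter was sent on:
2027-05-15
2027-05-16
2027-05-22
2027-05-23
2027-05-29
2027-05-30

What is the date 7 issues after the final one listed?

2027-06-26

The gap pattern 1, 6, 1, 6, 1 repeats every 2 events.
These are the Saturdays and Sundays of each week.
The following Saturday is 2027-06-05.
Next Sunday: 2027-06-06.
The following Saturday is 2027-06-12.
The following Sunday is 2027-06-13.
Next Saturday: 2027-06-19.
The following Sunday is 2027-06-20.
The following Saturday is 2027-06-26.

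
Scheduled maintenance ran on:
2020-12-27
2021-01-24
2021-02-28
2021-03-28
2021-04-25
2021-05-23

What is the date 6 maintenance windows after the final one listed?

2021-11-28

All dates are Sundays, 28, 35, 28, 28, 28 days apart.
Specifically, the 4th Sunday of each month.
4th Sunday of June 2021: 2021-06-27.
4th Sunday of July 2021: 2021-07-25.
August 2021 — 4th Sunday is 2021-08-22.
September 2021 — 4th Sunday is 2021-09-26.
October 2021 — 4th Sunday is 2021-10-24.
4th Sunday of November 2021: 2021-11-28.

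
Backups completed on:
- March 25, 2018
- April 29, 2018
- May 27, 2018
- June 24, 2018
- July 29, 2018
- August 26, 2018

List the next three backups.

September 30, 2018; October 28, 2018; November 25, 2018

These are Sundays with 35, 28, 28, 35, 28-day gaps.
Each is the final Sunday of its month — April 29, 2018 is past the 28th, so '4th Sunday' doesn't fit.
Last Sunday of September 2018: September 30, 2018.
October 2018 ends with Sunday October 28, 2018.
Last Sunday of November 2018: November 25, 2018.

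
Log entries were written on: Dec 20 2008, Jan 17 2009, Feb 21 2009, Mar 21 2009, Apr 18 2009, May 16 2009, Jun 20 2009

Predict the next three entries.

All dates are Saturdays, 28, 35, 28, 28, 28, 35 days apart.
Specifically, the 3rd Saturday of each month.
3rd Saturday of July 2009: Jul 18 2009.
August 2009 — 3rd Saturday is Aug 15 2009.
September 2009 — 3rd Saturday is Sep 19 2009.

Jul 18 2009, Aug 15 2009, Sep 19 2009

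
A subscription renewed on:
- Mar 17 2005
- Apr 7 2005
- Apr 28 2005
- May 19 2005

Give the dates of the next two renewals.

The spacing is 21, 21, 21 days — always 21 days.
May 19 2005 + 21 days = Jun 9 2005.
Jun 9 2005 + 21 days = Jun 30 2005.

Jun 9 2005, Jun 30 2005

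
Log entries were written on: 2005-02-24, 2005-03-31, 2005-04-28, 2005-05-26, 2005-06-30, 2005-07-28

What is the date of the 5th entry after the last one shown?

Every date is a Thursday; gaps 35, 28, 28, 35, 28 days.
Each is the last Thursday of its month (at least one falls on the 29th or later, ruling out '4th Thursday').
Last Thursday of August 2005: 2005-08-25.
Last Thursday of September 2005: 2005-09-29.
Last Thursday of October 2005: 2005-10-27.
November 2005 ends with Thursday 2005-11-24.
Last Thursday of December 2005: 2005-12-29.

2005-12-29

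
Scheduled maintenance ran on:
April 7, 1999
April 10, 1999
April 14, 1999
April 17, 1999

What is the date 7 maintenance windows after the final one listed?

May 12, 1999

Gaps: 3, 4, 3 days — not constant, but cyclic with period 2.
The events fall on every Wednesday and Saturday.
Next Wednesday: April 21, 1999.
Next Saturday: April 24, 1999.
The following Wednesday is April 28, 1999.
The following Saturday is May 1, 1999.
Next Wednesday: May 5, 1999.
Next Saturday: May 8, 1999.
Next Wednesday: May 12, 1999.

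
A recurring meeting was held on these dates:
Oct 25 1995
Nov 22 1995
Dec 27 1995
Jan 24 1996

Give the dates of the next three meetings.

All dates are Wednesdays, 28, 35, 28 days apart.
Specifically, the 4th Wednesday of each month.
4th Wednesday of February 1996: Feb 28 1996.
4th Wednesday of March 1996: Mar 27 1996.
April 1996 — 4th Wednesday is Apr 24 1996.

Feb 28 1996, Mar 27 1996, Apr 24 1996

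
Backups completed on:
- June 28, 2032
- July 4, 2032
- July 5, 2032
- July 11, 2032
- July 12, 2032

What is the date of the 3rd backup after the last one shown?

July 25, 2032

Gaps: 6, 1, 6, 1 days — not constant, but cyclic with period 2.
The events fall on every Monday and Sunday.
The following Sunday is July 18, 2032.
Next Monday: July 19, 2032.
Next Sunday: July 25, 2032.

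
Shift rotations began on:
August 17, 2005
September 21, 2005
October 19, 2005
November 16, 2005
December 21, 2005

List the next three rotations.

January 18, 2006; February 15, 2006; March 15, 2006

These are Wednesdays at 28- or 35-day spacing (35, 28, 28, 35).
The pattern: 3rd Wednesday of the month.
3rd Wednesday of January 2006: January 18, 2006.
3rd Wednesday of February 2006: February 15, 2006.
March 2006 — 3rd Wednesday is March 15, 2006.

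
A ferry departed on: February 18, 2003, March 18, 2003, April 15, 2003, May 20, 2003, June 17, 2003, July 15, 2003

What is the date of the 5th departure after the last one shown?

December 16, 2003

All dates are Tuesdays, 28, 28, 35, 28, 28 days apart.
Specifically, the 3rd Tuesday of each month.
August 2003 — 3rd Tuesday is August 19, 2003.
September 2003 — 3rd Tuesday is September 16, 2003.
October 2003 — 3rd Tuesday is October 21, 2003.
3rd Tuesday of November 2003: November 18, 2003.
3rd Tuesday of December 2003: December 16, 2003.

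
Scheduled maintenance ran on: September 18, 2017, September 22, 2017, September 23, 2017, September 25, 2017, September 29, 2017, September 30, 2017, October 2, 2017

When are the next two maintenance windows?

October 6, 2017; October 7, 2017

Gaps: 4, 1, 2, 4, 1, 2 days — not constant, but cyclic with period 3.
The events fall on every Monday, Friday and Saturday.
The following Friday is October 6, 2017.
The following Saturday is October 7, 2017.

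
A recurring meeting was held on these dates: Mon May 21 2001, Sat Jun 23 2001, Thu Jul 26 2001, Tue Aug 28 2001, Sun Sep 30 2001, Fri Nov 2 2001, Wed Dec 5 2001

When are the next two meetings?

Mon Jan 7 2002, Sat Feb 9 2002

Every event comes 33 days after the last (33, 33, 33, 33, 33, 33).
Wed Dec 5 2001 + 33 days = Mon Jan 7 2002.
Mon Jan 7 2002 + 33 days = Sat Feb 9 2002.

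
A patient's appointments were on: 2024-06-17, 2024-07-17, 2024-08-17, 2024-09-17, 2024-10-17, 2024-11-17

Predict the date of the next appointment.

2024-12-17

The day-of-month is always 17 (30, 31, 31, 30, 31 days between events).
So this recurs on the 17th of each month.
December 2024: 2024-12-17.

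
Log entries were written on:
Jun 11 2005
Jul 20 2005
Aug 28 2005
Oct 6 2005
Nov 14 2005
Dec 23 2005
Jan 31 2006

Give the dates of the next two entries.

Mar 11 2006, Apr 19 2006

The spacing is 39, 39, 39, 39, 39, 39 days — always 39 days.
Jan 31 2006 + 39 days = Mar 11 2006.
Mar 11 2006 + 39 days = Apr 19 2006.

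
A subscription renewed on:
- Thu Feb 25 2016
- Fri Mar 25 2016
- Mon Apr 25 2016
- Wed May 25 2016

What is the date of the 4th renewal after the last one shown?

Sun Sep 25 2016

Each date is the 25th; the gaps (29, 31, 30) track the month lengths.
The rule is the 25th of each month.
Next: June 2016 → Sat Jun 25 2016.
July 2016: Mon Jul 25 2016.
Next: August 2016 → Thu Aug 25 2016.
Next: September 2016 → Sun Sep 25 2016.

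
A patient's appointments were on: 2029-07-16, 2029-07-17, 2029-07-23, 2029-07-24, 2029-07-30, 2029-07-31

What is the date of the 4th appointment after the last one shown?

2029-08-14

The gap pattern 1, 6, 1, 6, 1 repeats every 2 events.
These are the Mondays and Tuesdays of each week.
The following Monday is 2029-08-06.
The following Tuesday is 2029-08-07.
Next Monday: 2029-08-13.
Next Tuesday: 2029-08-14.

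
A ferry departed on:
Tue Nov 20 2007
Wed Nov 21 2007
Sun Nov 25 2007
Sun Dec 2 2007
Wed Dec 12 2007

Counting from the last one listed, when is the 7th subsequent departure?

Wed May 14 2008

The spacing grows by 3 each time: 1, 4, 7, 10 days.
Next gap: 13 days. Wed Dec 12 2007 + 13 days = Tue Dec 25 2007.
Next gap: 16 days. Tue Dec 25 2007 + 16 days = Thu Jan 10 2008.
Next gap: 19 days. Thu Jan 10 2008 + 19 days = Tue Jan 29 2008.
Next gap: 22 days. Tue Jan 29 2008 + 22 days = Wed Feb 20 2008.
Next gap: 25 days. Wed Feb 20 2008 + 25 days = Sun Mar 16 2008.
Next gap: 28 days. Sun Mar 16 2008 + 28 days = Sun Apr 13 2008.
Next gap: 31 days. Sun Apr 13 2008 + 31 days = Wed May 14 2008.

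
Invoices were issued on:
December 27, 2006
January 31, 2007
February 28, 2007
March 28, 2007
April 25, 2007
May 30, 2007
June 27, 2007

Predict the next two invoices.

July 25, 2007; August 29, 2007

All Wednesdays; the gaps (35, 28, 28, 28, 35, 28) vary with month length.
This is the last Wednesday of each month.
Last Wednesday of July 2007: July 25, 2007.
Last Wednesday of August 2007: August 29, 2007.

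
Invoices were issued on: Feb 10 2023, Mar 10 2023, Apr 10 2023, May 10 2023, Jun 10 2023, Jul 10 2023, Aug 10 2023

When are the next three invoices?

The day-of-month is always 10 (28, 31, 30, 31, 30, 31 days between events).
So this recurs on the 10th of each month.
September 2023: Sep 10 2023.
Next: October 2023 → Oct 10 2023.
November 2023: Nov 10 2023.

Sep 10 2023, Oct 10 2023, Nov 10 2023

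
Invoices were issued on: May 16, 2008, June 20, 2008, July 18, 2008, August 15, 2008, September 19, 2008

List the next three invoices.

These are Fridays at 28- or 35-day spacing (35, 28, 28, 35).
The pattern: 3rd Friday of the month.
3rd Friday of October 2008: October 17, 2008.
3rd Friday of November 2008: November 21, 2008.
3rd Friday of December 2008: December 19, 2008.

October 17, 2008; November 21, 2008; December 19, 2008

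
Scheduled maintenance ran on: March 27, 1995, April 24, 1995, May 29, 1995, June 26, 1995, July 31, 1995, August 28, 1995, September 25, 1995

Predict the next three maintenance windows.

All Mondays; the gaps (28, 35, 28, 35, 28, 28) vary with month length.
This is the last Monday of each month.
Last Monday of October 1995: October 30, 1995.
November 1995 ends with Monday November 27, 1995.
December 1995 ends with Monday December 25, 1995.

October 30, 1995; November 27, 1995; December 25, 1995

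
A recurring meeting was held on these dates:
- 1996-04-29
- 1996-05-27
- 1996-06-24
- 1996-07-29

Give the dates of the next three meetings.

1996-08-26, 1996-09-30, 1996-10-28

Every date is a Monday; gaps 28, 28, 35 days.
Each is the last Monday of its month (at least one falls on the 29th or later, ruling out '4th Monday').
August 1996 ends with Monday 1996-08-26.
September 1996 ends with Monday 1996-09-30.
October 1996 ends with Monday 1996-10-28.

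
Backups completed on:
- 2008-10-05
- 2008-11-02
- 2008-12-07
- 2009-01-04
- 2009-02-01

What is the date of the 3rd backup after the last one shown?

2009-05-03

These are Sundays at 28- or 35-day spacing (28, 35, 28, 28).
The pattern: 1st Sunday of the month.
March 2009 — 1st Sunday is 2009-03-01.
1st Sunday of April 2009: 2009-04-05.
1st Sunday of May 2009: 2009-05-03.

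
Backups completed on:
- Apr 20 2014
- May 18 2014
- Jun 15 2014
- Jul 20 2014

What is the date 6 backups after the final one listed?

Gaps: 28, 28, 35 days — a mix of 28 and 35. Every date is a Sunday.
Each is the 3rd Sunday of its month.
3rd Sunday of August 2014: Aug 17 2014.
3rd Sunday of September 2014: Sep 21 2014.
3rd Sunday of October 2014: Oct 19 2014.
3rd Sunday of November 2014: Nov 16 2014.
3rd Sunday of December 2014: Dec 21 2014.
3rd Sunday of January 2015: Jan 18 2015.

Jan 18 2015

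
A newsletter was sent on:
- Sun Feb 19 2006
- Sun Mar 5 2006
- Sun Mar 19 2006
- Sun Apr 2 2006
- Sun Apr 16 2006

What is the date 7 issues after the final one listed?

Every event comes 14 days after the last (14, 14, 14, 14).
Sun Apr 16 2006 + 14 days = Sun Apr 30 2006.
Sun Apr 30 2006 + 14 days = Sun May 14 2006.
Sun May 14 2006 + 14 days = Sun May 28 2006.
Sun May 28 2006 + 14 days = Sun Jun 11 2006.
Sun Jun 11 2006 + 14 days = Sun Jun 25 2006.
Sun Jun 25 2006 + 14 days = Sun Jul 9 2006.
Sun Jul 9 2006 + 14 days = Sun Jul 23 2006.

Sun Jul 23 2006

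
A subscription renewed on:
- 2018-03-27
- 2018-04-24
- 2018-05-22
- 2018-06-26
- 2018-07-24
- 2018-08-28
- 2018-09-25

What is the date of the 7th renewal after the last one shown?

2019-04-23

Gaps: 28, 28, 35, 28, 35, 28 days — a mix of 28 and 35. Every date is a Tuesday.
Each is the 4th Tuesday of its month.
4th Tuesday of October 2018: 2018-10-23.
November 2018 — 4th Tuesday is 2018-11-27.
December 2018 — 4th Tuesday is 2018-12-25.
January 2019 — 4th Tuesday is 2019-01-22.
February 2019 — 4th Tuesday is 2019-02-26.
4th Tuesday of March 2019: 2019-03-26.
April 2019 — 4th Tuesday is 2019-04-23.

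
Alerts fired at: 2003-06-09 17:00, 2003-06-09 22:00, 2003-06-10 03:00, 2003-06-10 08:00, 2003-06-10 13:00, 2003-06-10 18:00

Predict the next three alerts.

2003-06-10 23:00, 2003-06-11 04:00, 2003-06-11 09:00

The interval is a steady 5 hours (5, 5, 5, 5, 5).
2003-06-10 18:00 + 5 h = 2003-06-10 23:00.
2003-06-10 23:00 + 5 h = 2003-06-11 04:00.
2003-06-11 04:00 + 5 h = 2003-06-11 09:00.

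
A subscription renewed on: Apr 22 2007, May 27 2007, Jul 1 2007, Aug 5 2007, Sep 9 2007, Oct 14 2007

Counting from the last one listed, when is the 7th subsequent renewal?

The spacing is 35, 35, 35, 35, 35 days — always 35 days.
Oct 14 2007 + 35 days = Nov 18 2007.
Nov 18 2007 + 35 days = Dec 23 2007.
Dec 23 2007 + 35 days = Jan 27 2008.
Jan 27 2008 + 35 days = Mar 2 2008.
Mar 2 2008 + 35 days = Apr 6 2008.
Apr 6 2008 + 35 days = May 11 2008.
May 11 2008 + 35 days = Jun 15 2008.

Jun 15 2008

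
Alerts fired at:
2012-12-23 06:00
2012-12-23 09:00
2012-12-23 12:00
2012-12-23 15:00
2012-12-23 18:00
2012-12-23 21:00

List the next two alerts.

Gaps: 3, 3, 3, 3, 3 hours — each event is 3 hours after the previous one.
2012-12-23 21:00 + 3 h = 2012-12-24 00:00.
2012-12-24 00:00 + 3 h = 2012-12-24 03:00.

2012-12-24 00:00, 2012-12-24 03:00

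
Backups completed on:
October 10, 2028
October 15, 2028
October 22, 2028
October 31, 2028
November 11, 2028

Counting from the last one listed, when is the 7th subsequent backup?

Gaps: 5, 7, 9, 11 days — each gap is 2 larger than the previous one.
Next gap: 13 days. November 11, 2028 + 13 days = November 24, 2028.
Next gap: 15 days. November 24, 2028 + 15 days = December 9, 2028.
Next gap: 17 days. December 9, 2028 + 17 days = December 26, 2028.
Next gap: 19 days. December 26, 2028 + 19 days = January 14, 2029.
Next gap: 21 days. January 14, 2029 + 21 days = February 4, 2029.
Next gap: 23 days. February 4, 2029 + 23 days = February 27, 2029.
Next gap: 25 days. February 27, 2029 + 25 days = March 24, 2029.

March 24, 2029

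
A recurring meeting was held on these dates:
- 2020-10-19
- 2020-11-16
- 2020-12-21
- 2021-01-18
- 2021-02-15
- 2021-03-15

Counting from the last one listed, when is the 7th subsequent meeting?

All dates are Mondays, 28, 35, 28, 28, 28 days apart.
Specifically, the 3rd Monday of each month.
3rd Monday of April 2021: 2021-04-19.
3rd Monday of May 2021: 2021-05-17.
June 2021 — 3rd Monday is 2021-06-21.
3rd Monday of July 2021: 2021-07-19.
3rd Monday of August 2021: 2021-08-16.
September 2021 — 3rd Monday is 2021-09-20.
October 2021 — 3rd Monday is 2021-10-18.

2021-10-18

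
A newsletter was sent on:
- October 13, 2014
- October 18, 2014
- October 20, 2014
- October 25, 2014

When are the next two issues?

October 27, 2014; November 1, 2014

Every event lands on a Monday or Saturday (gaps cycle 5, 2, 5).
So the schedule is: every Monday and Saturday.
Next Monday: October 27, 2014.
The following Saturday is November 1, 2014.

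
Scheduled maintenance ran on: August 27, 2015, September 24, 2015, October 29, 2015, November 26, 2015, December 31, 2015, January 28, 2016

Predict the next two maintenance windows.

February 25, 2016; March 31, 2016

Every date is a Thursday; gaps 28, 35, 28, 35, 28 days.
Each is the last Thursday of its month (at least one falls on the 29th or later, ruling out '4th Thursday').
Last Thursday of February 2016: February 25, 2016.
March 2016 ends with Thursday March 31, 2016.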